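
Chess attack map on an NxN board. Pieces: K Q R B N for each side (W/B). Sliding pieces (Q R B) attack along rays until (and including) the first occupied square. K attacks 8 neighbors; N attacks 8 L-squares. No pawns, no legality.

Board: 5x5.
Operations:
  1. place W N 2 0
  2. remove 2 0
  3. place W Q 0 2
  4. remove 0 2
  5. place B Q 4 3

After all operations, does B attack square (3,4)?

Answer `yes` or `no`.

Answer: yes

Derivation:
Op 1: place WN@(2,0)
Op 2: remove (2,0)
Op 3: place WQ@(0,2)
Op 4: remove (0,2)
Op 5: place BQ@(4,3)
Per-piece attacks for B:
  BQ@(4,3): attacks (4,4) (4,2) (4,1) (4,0) (3,3) (2,3) (1,3) (0,3) (3,4) (3,2) (2,1) (1,0)
B attacks (3,4): yes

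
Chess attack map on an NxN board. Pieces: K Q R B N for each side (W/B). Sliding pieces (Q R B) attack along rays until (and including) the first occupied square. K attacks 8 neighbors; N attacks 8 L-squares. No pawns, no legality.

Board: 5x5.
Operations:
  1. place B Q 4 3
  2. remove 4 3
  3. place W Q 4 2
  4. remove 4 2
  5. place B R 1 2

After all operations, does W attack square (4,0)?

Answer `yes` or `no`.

Op 1: place BQ@(4,3)
Op 2: remove (4,3)
Op 3: place WQ@(4,2)
Op 4: remove (4,2)
Op 5: place BR@(1,2)
Per-piece attacks for W:
W attacks (4,0): no

Answer: no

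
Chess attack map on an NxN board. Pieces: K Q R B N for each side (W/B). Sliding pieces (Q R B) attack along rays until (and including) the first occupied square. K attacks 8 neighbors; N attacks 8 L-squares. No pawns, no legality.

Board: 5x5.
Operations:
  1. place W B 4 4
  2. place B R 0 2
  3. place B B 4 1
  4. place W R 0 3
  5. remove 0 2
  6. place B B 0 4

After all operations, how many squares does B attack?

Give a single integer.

Op 1: place WB@(4,4)
Op 2: place BR@(0,2)
Op 3: place BB@(4,1)
Op 4: place WR@(0,3)
Op 5: remove (0,2)
Op 6: place BB@(0,4)
Per-piece attacks for B:
  BB@(0,4): attacks (1,3) (2,2) (3,1) (4,0)
  BB@(4,1): attacks (3,2) (2,3) (1,4) (3,0)
Union (8 distinct): (1,3) (1,4) (2,2) (2,3) (3,0) (3,1) (3,2) (4,0)

Answer: 8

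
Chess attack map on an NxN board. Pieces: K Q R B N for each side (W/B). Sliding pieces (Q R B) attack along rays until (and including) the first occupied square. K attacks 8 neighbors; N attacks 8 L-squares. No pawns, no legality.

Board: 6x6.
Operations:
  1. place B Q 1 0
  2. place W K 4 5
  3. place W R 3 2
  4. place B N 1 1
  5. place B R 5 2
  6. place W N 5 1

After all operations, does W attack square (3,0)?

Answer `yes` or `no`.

Op 1: place BQ@(1,0)
Op 2: place WK@(4,5)
Op 3: place WR@(3,2)
Op 4: place BN@(1,1)
Op 5: place BR@(5,2)
Op 6: place WN@(5,1)
Per-piece attacks for W:
  WR@(3,2): attacks (3,3) (3,4) (3,5) (3,1) (3,0) (4,2) (5,2) (2,2) (1,2) (0,2) [ray(1,0) blocked at (5,2)]
  WK@(4,5): attacks (4,4) (5,5) (3,5) (5,4) (3,4)
  WN@(5,1): attacks (4,3) (3,2) (3,0)
W attacks (3,0): yes

Answer: yes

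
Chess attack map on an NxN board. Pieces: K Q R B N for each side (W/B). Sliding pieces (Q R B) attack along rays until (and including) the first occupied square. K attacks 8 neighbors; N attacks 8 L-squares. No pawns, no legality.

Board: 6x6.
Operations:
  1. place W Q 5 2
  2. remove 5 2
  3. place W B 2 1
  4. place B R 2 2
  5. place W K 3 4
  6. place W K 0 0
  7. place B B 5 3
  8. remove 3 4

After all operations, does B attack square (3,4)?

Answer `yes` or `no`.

Answer: no

Derivation:
Op 1: place WQ@(5,2)
Op 2: remove (5,2)
Op 3: place WB@(2,1)
Op 4: place BR@(2,2)
Op 5: place WK@(3,4)
Op 6: place WK@(0,0)
Op 7: place BB@(5,3)
Op 8: remove (3,4)
Per-piece attacks for B:
  BR@(2,2): attacks (2,3) (2,4) (2,5) (2,1) (3,2) (4,2) (5,2) (1,2) (0,2) [ray(0,-1) blocked at (2,1)]
  BB@(5,3): attacks (4,4) (3,5) (4,2) (3,1) (2,0)
B attacks (3,4): no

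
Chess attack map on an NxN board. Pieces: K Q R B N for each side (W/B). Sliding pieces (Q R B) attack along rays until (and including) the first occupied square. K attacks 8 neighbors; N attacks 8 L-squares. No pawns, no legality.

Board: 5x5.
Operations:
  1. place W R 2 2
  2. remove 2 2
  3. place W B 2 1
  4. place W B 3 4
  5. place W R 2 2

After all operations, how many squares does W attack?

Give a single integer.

Op 1: place WR@(2,2)
Op 2: remove (2,2)
Op 3: place WB@(2,1)
Op 4: place WB@(3,4)
Op 5: place WR@(2,2)
Per-piece attacks for W:
  WB@(2,1): attacks (3,2) (4,3) (3,0) (1,2) (0,3) (1,0)
  WR@(2,2): attacks (2,3) (2,4) (2,1) (3,2) (4,2) (1,2) (0,2) [ray(0,-1) blocked at (2,1)]
  WB@(3,4): attacks (4,3) (2,3) (1,2) (0,1)
Union (12 distinct): (0,1) (0,2) (0,3) (1,0) (1,2) (2,1) (2,3) (2,4) (3,0) (3,2) (4,2) (4,3)

Answer: 12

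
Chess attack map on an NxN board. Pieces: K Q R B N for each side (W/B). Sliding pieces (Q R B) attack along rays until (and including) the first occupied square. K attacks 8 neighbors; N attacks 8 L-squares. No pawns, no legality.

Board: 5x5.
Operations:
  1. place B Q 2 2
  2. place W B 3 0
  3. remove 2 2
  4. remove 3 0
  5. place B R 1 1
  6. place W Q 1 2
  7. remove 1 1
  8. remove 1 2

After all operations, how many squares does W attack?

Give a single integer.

Op 1: place BQ@(2,2)
Op 2: place WB@(3,0)
Op 3: remove (2,2)
Op 4: remove (3,0)
Op 5: place BR@(1,1)
Op 6: place WQ@(1,2)
Op 7: remove (1,1)
Op 8: remove (1,2)
Per-piece attacks for W:
Union (0 distinct): (none)

Answer: 0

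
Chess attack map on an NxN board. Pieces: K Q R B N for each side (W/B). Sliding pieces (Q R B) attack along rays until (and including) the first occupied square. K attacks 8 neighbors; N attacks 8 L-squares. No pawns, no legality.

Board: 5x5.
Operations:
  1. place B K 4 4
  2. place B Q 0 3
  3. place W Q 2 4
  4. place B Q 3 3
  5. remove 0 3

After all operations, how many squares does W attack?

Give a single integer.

Answer: 11

Derivation:
Op 1: place BK@(4,4)
Op 2: place BQ@(0,3)
Op 3: place WQ@(2,4)
Op 4: place BQ@(3,3)
Op 5: remove (0,3)
Per-piece attacks for W:
  WQ@(2,4): attacks (2,3) (2,2) (2,1) (2,0) (3,4) (4,4) (1,4) (0,4) (3,3) (1,3) (0,2) [ray(1,0) blocked at (4,4); ray(1,-1) blocked at (3,3)]
Union (11 distinct): (0,2) (0,4) (1,3) (1,4) (2,0) (2,1) (2,2) (2,3) (3,3) (3,4) (4,4)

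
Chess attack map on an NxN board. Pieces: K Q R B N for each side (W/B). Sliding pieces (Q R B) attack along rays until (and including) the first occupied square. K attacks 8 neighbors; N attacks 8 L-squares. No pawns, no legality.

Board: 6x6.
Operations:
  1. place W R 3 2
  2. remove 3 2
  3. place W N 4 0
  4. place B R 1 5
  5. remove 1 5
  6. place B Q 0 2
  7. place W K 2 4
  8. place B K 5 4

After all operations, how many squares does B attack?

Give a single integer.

Op 1: place WR@(3,2)
Op 2: remove (3,2)
Op 3: place WN@(4,0)
Op 4: place BR@(1,5)
Op 5: remove (1,5)
Op 6: place BQ@(0,2)
Op 7: place WK@(2,4)
Op 8: place BK@(5,4)
Per-piece attacks for B:
  BQ@(0,2): attacks (0,3) (0,4) (0,5) (0,1) (0,0) (1,2) (2,2) (3,2) (4,2) (5,2) (1,3) (2,4) (1,1) (2,0) [ray(1,1) blocked at (2,4)]
  BK@(5,4): attacks (5,5) (5,3) (4,4) (4,5) (4,3)
Union (19 distinct): (0,0) (0,1) (0,3) (0,4) (0,5) (1,1) (1,2) (1,3) (2,0) (2,2) (2,4) (3,2) (4,2) (4,3) (4,4) (4,5) (5,2) (5,3) (5,5)

Answer: 19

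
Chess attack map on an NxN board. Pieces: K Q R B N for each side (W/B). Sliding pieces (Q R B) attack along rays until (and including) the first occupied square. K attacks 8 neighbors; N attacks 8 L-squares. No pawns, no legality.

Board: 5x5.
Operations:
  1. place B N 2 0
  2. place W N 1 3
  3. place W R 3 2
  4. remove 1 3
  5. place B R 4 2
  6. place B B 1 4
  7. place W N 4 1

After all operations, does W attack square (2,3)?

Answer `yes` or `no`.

Op 1: place BN@(2,0)
Op 2: place WN@(1,3)
Op 3: place WR@(3,2)
Op 4: remove (1,3)
Op 5: place BR@(4,2)
Op 6: place BB@(1,4)
Op 7: place WN@(4,1)
Per-piece attacks for W:
  WR@(3,2): attacks (3,3) (3,4) (3,1) (3,0) (4,2) (2,2) (1,2) (0,2) [ray(1,0) blocked at (4,2)]
  WN@(4,1): attacks (3,3) (2,2) (2,0)
W attacks (2,3): no

Answer: no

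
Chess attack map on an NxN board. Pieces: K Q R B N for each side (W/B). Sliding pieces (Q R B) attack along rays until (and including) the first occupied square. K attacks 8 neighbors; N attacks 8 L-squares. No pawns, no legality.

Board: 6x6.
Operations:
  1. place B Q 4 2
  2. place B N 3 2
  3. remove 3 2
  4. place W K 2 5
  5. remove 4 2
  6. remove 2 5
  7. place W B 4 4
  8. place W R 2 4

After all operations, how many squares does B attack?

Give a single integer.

Op 1: place BQ@(4,2)
Op 2: place BN@(3,2)
Op 3: remove (3,2)
Op 4: place WK@(2,5)
Op 5: remove (4,2)
Op 6: remove (2,5)
Op 7: place WB@(4,4)
Op 8: place WR@(2,4)
Per-piece attacks for B:
Union (0 distinct): (none)

Answer: 0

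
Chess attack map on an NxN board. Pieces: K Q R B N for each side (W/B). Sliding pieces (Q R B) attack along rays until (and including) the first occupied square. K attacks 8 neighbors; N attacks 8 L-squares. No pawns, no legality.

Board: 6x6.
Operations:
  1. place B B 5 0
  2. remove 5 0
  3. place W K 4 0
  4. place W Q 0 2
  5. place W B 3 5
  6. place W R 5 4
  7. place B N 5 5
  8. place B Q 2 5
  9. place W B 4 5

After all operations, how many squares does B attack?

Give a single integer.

Op 1: place BB@(5,0)
Op 2: remove (5,0)
Op 3: place WK@(4,0)
Op 4: place WQ@(0,2)
Op 5: place WB@(3,5)
Op 6: place WR@(5,4)
Op 7: place BN@(5,5)
Op 8: place BQ@(2,5)
Op 9: place WB@(4,5)
Per-piece attacks for B:
  BQ@(2,5): attacks (2,4) (2,3) (2,2) (2,1) (2,0) (3,5) (1,5) (0,5) (3,4) (4,3) (5,2) (1,4) (0,3) [ray(1,0) blocked at (3,5)]
  BN@(5,5): attacks (4,3) (3,4)
Union (13 distinct): (0,3) (0,5) (1,4) (1,5) (2,0) (2,1) (2,2) (2,3) (2,4) (3,4) (3,5) (4,3) (5,2)

Answer: 13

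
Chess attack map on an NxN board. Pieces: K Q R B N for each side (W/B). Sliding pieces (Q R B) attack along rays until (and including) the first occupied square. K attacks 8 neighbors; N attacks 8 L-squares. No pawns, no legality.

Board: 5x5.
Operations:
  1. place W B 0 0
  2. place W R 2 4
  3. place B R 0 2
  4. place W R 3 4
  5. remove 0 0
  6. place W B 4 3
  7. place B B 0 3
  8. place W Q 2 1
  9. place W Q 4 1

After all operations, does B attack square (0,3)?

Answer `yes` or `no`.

Answer: yes

Derivation:
Op 1: place WB@(0,0)
Op 2: place WR@(2,4)
Op 3: place BR@(0,2)
Op 4: place WR@(3,4)
Op 5: remove (0,0)
Op 6: place WB@(4,3)
Op 7: place BB@(0,3)
Op 8: place WQ@(2,1)
Op 9: place WQ@(4,1)
Per-piece attacks for B:
  BR@(0,2): attacks (0,3) (0,1) (0,0) (1,2) (2,2) (3,2) (4,2) [ray(0,1) blocked at (0,3)]
  BB@(0,3): attacks (1,4) (1,2) (2,1) [ray(1,-1) blocked at (2,1)]
B attacks (0,3): yes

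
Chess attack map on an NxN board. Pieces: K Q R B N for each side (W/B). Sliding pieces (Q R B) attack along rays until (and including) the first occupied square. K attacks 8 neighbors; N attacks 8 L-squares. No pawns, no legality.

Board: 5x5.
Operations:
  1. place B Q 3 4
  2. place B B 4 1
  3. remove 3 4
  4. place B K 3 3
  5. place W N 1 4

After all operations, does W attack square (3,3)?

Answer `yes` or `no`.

Answer: yes

Derivation:
Op 1: place BQ@(3,4)
Op 2: place BB@(4,1)
Op 3: remove (3,4)
Op 4: place BK@(3,3)
Op 5: place WN@(1,4)
Per-piece attacks for W:
  WN@(1,4): attacks (2,2) (3,3) (0,2)
W attacks (3,3): yes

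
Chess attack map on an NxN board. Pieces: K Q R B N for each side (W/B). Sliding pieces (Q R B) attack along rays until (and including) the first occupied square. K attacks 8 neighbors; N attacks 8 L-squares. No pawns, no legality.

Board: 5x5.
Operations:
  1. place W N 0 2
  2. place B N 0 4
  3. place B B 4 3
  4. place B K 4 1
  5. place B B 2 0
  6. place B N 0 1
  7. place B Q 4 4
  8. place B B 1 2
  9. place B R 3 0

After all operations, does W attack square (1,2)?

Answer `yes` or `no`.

Answer: no

Derivation:
Op 1: place WN@(0,2)
Op 2: place BN@(0,4)
Op 3: place BB@(4,3)
Op 4: place BK@(4,1)
Op 5: place BB@(2,0)
Op 6: place BN@(0,1)
Op 7: place BQ@(4,4)
Op 8: place BB@(1,2)
Op 9: place BR@(3,0)
Per-piece attacks for W:
  WN@(0,2): attacks (1,4) (2,3) (1,0) (2,1)
W attacks (1,2): no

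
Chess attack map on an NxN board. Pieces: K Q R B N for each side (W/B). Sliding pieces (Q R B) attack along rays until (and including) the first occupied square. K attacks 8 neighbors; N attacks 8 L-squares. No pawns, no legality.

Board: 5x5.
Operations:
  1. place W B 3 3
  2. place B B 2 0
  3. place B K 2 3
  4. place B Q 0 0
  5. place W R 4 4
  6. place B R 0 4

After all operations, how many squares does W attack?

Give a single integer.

Answer: 12

Derivation:
Op 1: place WB@(3,3)
Op 2: place BB@(2,0)
Op 3: place BK@(2,3)
Op 4: place BQ@(0,0)
Op 5: place WR@(4,4)
Op 6: place BR@(0,4)
Per-piece attacks for W:
  WB@(3,3): attacks (4,4) (4,2) (2,4) (2,2) (1,1) (0,0) [ray(1,1) blocked at (4,4); ray(-1,-1) blocked at (0,0)]
  WR@(4,4): attacks (4,3) (4,2) (4,1) (4,0) (3,4) (2,4) (1,4) (0,4) [ray(-1,0) blocked at (0,4)]
Union (12 distinct): (0,0) (0,4) (1,1) (1,4) (2,2) (2,4) (3,4) (4,0) (4,1) (4,2) (4,3) (4,4)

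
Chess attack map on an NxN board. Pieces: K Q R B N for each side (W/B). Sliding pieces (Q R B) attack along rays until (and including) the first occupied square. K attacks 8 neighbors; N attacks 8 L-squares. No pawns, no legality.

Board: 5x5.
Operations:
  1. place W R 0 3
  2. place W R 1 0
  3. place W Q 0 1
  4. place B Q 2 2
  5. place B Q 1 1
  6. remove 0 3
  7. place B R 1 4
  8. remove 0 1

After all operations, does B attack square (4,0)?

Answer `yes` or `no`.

Op 1: place WR@(0,3)
Op 2: place WR@(1,0)
Op 3: place WQ@(0,1)
Op 4: place BQ@(2,2)
Op 5: place BQ@(1,1)
Op 6: remove (0,3)
Op 7: place BR@(1,4)
Op 8: remove (0,1)
Per-piece attacks for B:
  BQ@(1,1): attacks (1,2) (1,3) (1,4) (1,0) (2,1) (3,1) (4,1) (0,1) (2,2) (2,0) (0,2) (0,0) [ray(0,1) blocked at (1,4); ray(0,-1) blocked at (1,0); ray(1,1) blocked at (2,2)]
  BR@(1,4): attacks (1,3) (1,2) (1,1) (2,4) (3,4) (4,4) (0,4) [ray(0,-1) blocked at (1,1)]
  BQ@(2,2): attacks (2,3) (2,4) (2,1) (2,0) (3,2) (4,2) (1,2) (0,2) (3,3) (4,4) (3,1) (4,0) (1,3) (0,4) (1,1) [ray(-1,-1) blocked at (1,1)]
B attacks (4,0): yes

Answer: yes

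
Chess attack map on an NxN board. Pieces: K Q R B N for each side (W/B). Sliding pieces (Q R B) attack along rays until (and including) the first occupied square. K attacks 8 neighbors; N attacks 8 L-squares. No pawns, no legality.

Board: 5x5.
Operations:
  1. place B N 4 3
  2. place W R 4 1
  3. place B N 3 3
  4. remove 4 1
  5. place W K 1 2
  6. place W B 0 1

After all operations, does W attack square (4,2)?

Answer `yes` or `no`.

Op 1: place BN@(4,3)
Op 2: place WR@(4,1)
Op 3: place BN@(3,3)
Op 4: remove (4,1)
Op 5: place WK@(1,2)
Op 6: place WB@(0,1)
Per-piece attacks for W:
  WB@(0,1): attacks (1,2) (1,0) [ray(1,1) blocked at (1,2)]
  WK@(1,2): attacks (1,3) (1,1) (2,2) (0,2) (2,3) (2,1) (0,3) (0,1)
W attacks (4,2): no

Answer: no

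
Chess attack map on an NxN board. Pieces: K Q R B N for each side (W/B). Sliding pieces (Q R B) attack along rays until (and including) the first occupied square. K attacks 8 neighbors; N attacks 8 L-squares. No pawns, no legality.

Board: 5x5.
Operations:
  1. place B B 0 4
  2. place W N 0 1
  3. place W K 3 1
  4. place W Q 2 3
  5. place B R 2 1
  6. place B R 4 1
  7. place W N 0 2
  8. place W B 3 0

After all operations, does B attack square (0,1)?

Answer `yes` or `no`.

Answer: yes

Derivation:
Op 1: place BB@(0,4)
Op 2: place WN@(0,1)
Op 3: place WK@(3,1)
Op 4: place WQ@(2,3)
Op 5: place BR@(2,1)
Op 6: place BR@(4,1)
Op 7: place WN@(0,2)
Op 8: place WB@(3,0)
Per-piece attacks for B:
  BB@(0,4): attacks (1,3) (2,2) (3,1) [ray(1,-1) blocked at (3,1)]
  BR@(2,1): attacks (2,2) (2,3) (2,0) (3,1) (1,1) (0,1) [ray(0,1) blocked at (2,3); ray(1,0) blocked at (3,1); ray(-1,0) blocked at (0,1)]
  BR@(4,1): attacks (4,2) (4,3) (4,4) (4,0) (3,1) [ray(-1,0) blocked at (3,1)]
B attacks (0,1): yes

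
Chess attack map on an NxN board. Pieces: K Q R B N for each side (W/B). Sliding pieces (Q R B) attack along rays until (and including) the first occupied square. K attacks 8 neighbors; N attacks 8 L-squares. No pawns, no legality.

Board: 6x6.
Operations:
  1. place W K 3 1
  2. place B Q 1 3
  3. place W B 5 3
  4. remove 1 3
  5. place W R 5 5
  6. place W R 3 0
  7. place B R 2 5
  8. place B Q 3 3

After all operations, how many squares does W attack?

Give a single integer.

Op 1: place WK@(3,1)
Op 2: place BQ@(1,3)
Op 3: place WB@(5,3)
Op 4: remove (1,3)
Op 5: place WR@(5,5)
Op 6: place WR@(3,0)
Op 7: place BR@(2,5)
Op 8: place BQ@(3,3)
Per-piece attacks for W:
  WR@(3,0): attacks (3,1) (4,0) (5,0) (2,0) (1,0) (0,0) [ray(0,1) blocked at (3,1)]
  WK@(3,1): attacks (3,2) (3,0) (4,1) (2,1) (4,2) (4,0) (2,2) (2,0)
  WB@(5,3): attacks (4,4) (3,5) (4,2) (3,1) [ray(-1,-1) blocked at (3,1)]
  WR@(5,5): attacks (5,4) (5,3) (4,5) (3,5) (2,5) [ray(0,-1) blocked at (5,3); ray(-1,0) blocked at (2,5)]
Union (18 distinct): (0,0) (1,0) (2,0) (2,1) (2,2) (2,5) (3,0) (3,1) (3,2) (3,5) (4,0) (4,1) (4,2) (4,4) (4,5) (5,0) (5,3) (5,4)

Answer: 18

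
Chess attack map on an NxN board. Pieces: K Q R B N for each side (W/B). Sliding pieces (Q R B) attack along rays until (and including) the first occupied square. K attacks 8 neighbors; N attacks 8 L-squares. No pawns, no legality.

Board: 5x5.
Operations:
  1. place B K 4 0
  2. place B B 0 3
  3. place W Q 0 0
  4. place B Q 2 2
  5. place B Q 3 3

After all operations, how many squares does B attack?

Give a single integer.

Op 1: place BK@(4,0)
Op 2: place BB@(0,3)
Op 3: place WQ@(0,0)
Op 4: place BQ@(2,2)
Op 5: place BQ@(3,3)
Per-piece attacks for B:
  BB@(0,3): attacks (1,4) (1,2) (2,1) (3,0)
  BQ@(2,2): attacks (2,3) (2,4) (2,1) (2,0) (3,2) (4,2) (1,2) (0,2) (3,3) (3,1) (4,0) (1,3) (0,4) (1,1) (0,0) [ray(1,1) blocked at (3,3); ray(1,-1) blocked at (4,0); ray(-1,-1) blocked at (0,0)]
  BQ@(3,3): attacks (3,4) (3,2) (3,1) (3,0) (4,3) (2,3) (1,3) (0,3) (4,4) (4,2) (2,4) (2,2) [ray(-1,0) blocked at (0,3); ray(-1,-1) blocked at (2,2)]
  BK@(4,0): attacks (4,1) (3,0) (3,1)
Union (23 distinct): (0,0) (0,2) (0,3) (0,4) (1,1) (1,2) (1,3) (1,4) (2,0) (2,1) (2,2) (2,3) (2,4) (3,0) (3,1) (3,2) (3,3) (3,4) (4,0) (4,1) (4,2) (4,3) (4,4)

Answer: 23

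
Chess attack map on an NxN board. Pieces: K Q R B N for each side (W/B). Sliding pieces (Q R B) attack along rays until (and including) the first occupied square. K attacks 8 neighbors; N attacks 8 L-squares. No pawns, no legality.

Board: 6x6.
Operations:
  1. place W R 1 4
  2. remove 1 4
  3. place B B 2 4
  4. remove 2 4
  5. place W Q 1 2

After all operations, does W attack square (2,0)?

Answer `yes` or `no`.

Answer: no

Derivation:
Op 1: place WR@(1,4)
Op 2: remove (1,4)
Op 3: place BB@(2,4)
Op 4: remove (2,4)
Op 5: place WQ@(1,2)
Per-piece attacks for W:
  WQ@(1,2): attacks (1,3) (1,4) (1,5) (1,1) (1,0) (2,2) (3,2) (4,2) (5,2) (0,2) (2,3) (3,4) (4,5) (2,1) (3,0) (0,3) (0,1)
W attacks (2,0): no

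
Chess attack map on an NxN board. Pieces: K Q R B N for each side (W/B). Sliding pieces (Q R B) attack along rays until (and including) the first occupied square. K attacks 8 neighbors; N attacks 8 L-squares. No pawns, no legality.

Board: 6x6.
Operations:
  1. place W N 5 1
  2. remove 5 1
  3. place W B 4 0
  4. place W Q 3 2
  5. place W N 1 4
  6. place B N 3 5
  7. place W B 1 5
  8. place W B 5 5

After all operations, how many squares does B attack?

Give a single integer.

Op 1: place WN@(5,1)
Op 2: remove (5,1)
Op 3: place WB@(4,0)
Op 4: place WQ@(3,2)
Op 5: place WN@(1,4)
Op 6: place BN@(3,5)
Op 7: place WB@(1,5)
Op 8: place WB@(5,5)
Per-piece attacks for B:
  BN@(3,5): attacks (4,3) (5,4) (2,3) (1,4)
Union (4 distinct): (1,4) (2,3) (4,3) (5,4)

Answer: 4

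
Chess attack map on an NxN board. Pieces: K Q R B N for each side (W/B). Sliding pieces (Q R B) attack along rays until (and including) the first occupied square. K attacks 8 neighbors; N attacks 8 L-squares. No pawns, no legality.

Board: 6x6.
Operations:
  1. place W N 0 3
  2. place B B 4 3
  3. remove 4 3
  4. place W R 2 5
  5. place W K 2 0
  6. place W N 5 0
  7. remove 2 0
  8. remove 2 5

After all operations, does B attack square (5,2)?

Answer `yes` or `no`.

Op 1: place WN@(0,3)
Op 2: place BB@(4,3)
Op 3: remove (4,3)
Op 4: place WR@(2,5)
Op 5: place WK@(2,0)
Op 6: place WN@(5,0)
Op 7: remove (2,0)
Op 8: remove (2,5)
Per-piece attacks for B:
B attacks (5,2): no

Answer: no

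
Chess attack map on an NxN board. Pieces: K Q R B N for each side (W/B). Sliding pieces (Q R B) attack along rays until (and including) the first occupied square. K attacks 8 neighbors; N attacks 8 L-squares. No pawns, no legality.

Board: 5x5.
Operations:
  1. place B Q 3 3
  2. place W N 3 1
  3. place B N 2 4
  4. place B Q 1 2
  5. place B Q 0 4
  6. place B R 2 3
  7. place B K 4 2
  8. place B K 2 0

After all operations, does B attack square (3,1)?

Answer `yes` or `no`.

Op 1: place BQ@(3,3)
Op 2: place WN@(3,1)
Op 3: place BN@(2,4)
Op 4: place BQ@(1,2)
Op 5: place BQ@(0,4)
Op 6: place BR@(2,3)
Op 7: place BK@(4,2)
Op 8: place BK@(2,0)
Per-piece attacks for B:
  BQ@(0,4): attacks (0,3) (0,2) (0,1) (0,0) (1,4) (2,4) (1,3) (2,2) (3,1) [ray(1,0) blocked at (2,4); ray(1,-1) blocked at (3,1)]
  BQ@(1,2): attacks (1,3) (1,4) (1,1) (1,0) (2,2) (3,2) (4,2) (0,2) (2,3) (2,1) (3,0) (0,3) (0,1) [ray(1,0) blocked at (4,2); ray(1,1) blocked at (2,3)]
  BK@(2,0): attacks (2,1) (3,0) (1,0) (3,1) (1,1)
  BR@(2,3): attacks (2,4) (2,2) (2,1) (2,0) (3,3) (1,3) (0,3) [ray(0,1) blocked at (2,4); ray(0,-1) blocked at (2,0); ray(1,0) blocked at (3,3)]
  BN@(2,4): attacks (3,2) (4,3) (1,2) (0,3)
  BQ@(3,3): attacks (3,4) (3,2) (3,1) (4,3) (2,3) (4,4) (4,2) (2,4) (2,2) (1,1) (0,0) [ray(0,-1) blocked at (3,1); ray(-1,0) blocked at (2,3); ray(1,-1) blocked at (4,2); ray(-1,1) blocked at (2,4)]
  BK@(4,2): attacks (4,3) (4,1) (3,2) (3,3) (3,1)
B attacks (3,1): yes

Answer: yes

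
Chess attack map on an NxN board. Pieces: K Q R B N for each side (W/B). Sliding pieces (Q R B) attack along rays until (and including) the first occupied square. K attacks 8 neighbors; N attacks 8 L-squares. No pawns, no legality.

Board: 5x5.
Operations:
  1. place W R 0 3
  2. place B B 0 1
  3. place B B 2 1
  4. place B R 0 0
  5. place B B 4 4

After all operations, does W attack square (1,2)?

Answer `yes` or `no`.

Answer: no

Derivation:
Op 1: place WR@(0,3)
Op 2: place BB@(0,1)
Op 3: place BB@(2,1)
Op 4: place BR@(0,0)
Op 5: place BB@(4,4)
Per-piece attacks for W:
  WR@(0,3): attacks (0,4) (0,2) (0,1) (1,3) (2,3) (3,3) (4,3) [ray(0,-1) blocked at (0,1)]
W attacks (1,2): no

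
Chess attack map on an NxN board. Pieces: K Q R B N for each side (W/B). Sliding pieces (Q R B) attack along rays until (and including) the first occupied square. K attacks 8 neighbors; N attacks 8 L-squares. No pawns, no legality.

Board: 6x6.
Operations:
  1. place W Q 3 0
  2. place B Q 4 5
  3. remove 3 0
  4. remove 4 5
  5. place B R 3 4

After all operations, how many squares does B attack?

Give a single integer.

Op 1: place WQ@(3,0)
Op 2: place BQ@(4,5)
Op 3: remove (3,0)
Op 4: remove (4,5)
Op 5: place BR@(3,4)
Per-piece attacks for B:
  BR@(3,4): attacks (3,5) (3,3) (3,2) (3,1) (3,0) (4,4) (5,4) (2,4) (1,4) (0,4)
Union (10 distinct): (0,4) (1,4) (2,4) (3,0) (3,1) (3,2) (3,3) (3,5) (4,4) (5,4)

Answer: 10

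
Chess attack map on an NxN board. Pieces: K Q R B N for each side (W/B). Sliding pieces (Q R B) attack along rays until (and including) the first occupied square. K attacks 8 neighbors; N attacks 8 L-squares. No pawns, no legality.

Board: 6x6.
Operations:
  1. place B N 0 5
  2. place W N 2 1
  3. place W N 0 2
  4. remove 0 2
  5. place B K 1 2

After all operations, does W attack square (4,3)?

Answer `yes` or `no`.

Op 1: place BN@(0,5)
Op 2: place WN@(2,1)
Op 3: place WN@(0,2)
Op 4: remove (0,2)
Op 5: place BK@(1,2)
Per-piece attacks for W:
  WN@(2,1): attacks (3,3) (4,2) (1,3) (0,2) (4,0) (0,0)
W attacks (4,3): no

Answer: no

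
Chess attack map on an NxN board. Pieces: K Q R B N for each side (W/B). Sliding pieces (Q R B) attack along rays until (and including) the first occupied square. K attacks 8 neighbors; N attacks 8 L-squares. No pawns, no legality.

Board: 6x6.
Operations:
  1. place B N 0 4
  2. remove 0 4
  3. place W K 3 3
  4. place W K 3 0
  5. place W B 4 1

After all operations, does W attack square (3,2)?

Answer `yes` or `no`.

Answer: yes

Derivation:
Op 1: place BN@(0,4)
Op 2: remove (0,4)
Op 3: place WK@(3,3)
Op 4: place WK@(3,0)
Op 5: place WB@(4,1)
Per-piece attacks for W:
  WK@(3,0): attacks (3,1) (4,0) (2,0) (4,1) (2,1)
  WK@(3,3): attacks (3,4) (3,2) (4,3) (2,3) (4,4) (4,2) (2,4) (2,2)
  WB@(4,1): attacks (5,2) (5,0) (3,2) (2,3) (1,4) (0,5) (3,0) [ray(-1,-1) blocked at (3,0)]
W attacks (3,2): yes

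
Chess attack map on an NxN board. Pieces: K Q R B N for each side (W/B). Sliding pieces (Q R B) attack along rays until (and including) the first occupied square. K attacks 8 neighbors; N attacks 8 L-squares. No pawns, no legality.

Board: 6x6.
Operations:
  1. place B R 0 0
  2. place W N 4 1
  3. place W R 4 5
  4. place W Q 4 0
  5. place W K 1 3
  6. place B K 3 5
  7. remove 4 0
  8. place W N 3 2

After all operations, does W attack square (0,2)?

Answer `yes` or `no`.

Op 1: place BR@(0,0)
Op 2: place WN@(4,1)
Op 3: place WR@(4,5)
Op 4: place WQ@(4,0)
Op 5: place WK@(1,3)
Op 6: place BK@(3,5)
Op 7: remove (4,0)
Op 8: place WN@(3,2)
Per-piece attacks for W:
  WK@(1,3): attacks (1,4) (1,2) (2,3) (0,3) (2,4) (2,2) (0,4) (0,2)
  WN@(3,2): attacks (4,4) (5,3) (2,4) (1,3) (4,0) (5,1) (2,0) (1,1)
  WN@(4,1): attacks (5,3) (3,3) (2,2) (2,0)
  WR@(4,5): attacks (4,4) (4,3) (4,2) (4,1) (5,5) (3,5) [ray(0,-1) blocked at (4,1); ray(-1,0) blocked at (3,5)]
W attacks (0,2): yes

Answer: yes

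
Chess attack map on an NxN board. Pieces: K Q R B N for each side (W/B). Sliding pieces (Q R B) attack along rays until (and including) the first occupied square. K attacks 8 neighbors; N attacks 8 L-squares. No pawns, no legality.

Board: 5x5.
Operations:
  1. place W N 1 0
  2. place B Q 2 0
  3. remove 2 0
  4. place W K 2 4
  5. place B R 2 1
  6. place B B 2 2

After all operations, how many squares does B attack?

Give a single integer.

Op 1: place WN@(1,0)
Op 2: place BQ@(2,0)
Op 3: remove (2,0)
Op 4: place WK@(2,4)
Op 5: place BR@(2,1)
Op 6: place BB@(2,2)
Per-piece attacks for B:
  BR@(2,1): attacks (2,2) (2,0) (3,1) (4,1) (1,1) (0,1) [ray(0,1) blocked at (2,2)]
  BB@(2,2): attacks (3,3) (4,4) (3,1) (4,0) (1,3) (0,4) (1,1) (0,0)
Union (12 distinct): (0,0) (0,1) (0,4) (1,1) (1,3) (2,0) (2,2) (3,1) (3,3) (4,0) (4,1) (4,4)

Answer: 12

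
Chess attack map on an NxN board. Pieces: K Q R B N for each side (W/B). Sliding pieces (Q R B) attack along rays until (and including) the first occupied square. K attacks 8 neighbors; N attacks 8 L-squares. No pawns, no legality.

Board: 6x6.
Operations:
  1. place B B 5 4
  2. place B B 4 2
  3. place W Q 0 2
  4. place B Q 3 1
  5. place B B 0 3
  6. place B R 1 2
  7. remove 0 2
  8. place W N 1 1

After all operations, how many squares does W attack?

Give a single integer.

Op 1: place BB@(5,4)
Op 2: place BB@(4,2)
Op 3: place WQ@(0,2)
Op 4: place BQ@(3,1)
Op 5: place BB@(0,3)
Op 6: place BR@(1,2)
Op 7: remove (0,2)
Op 8: place WN@(1,1)
Per-piece attacks for W:
  WN@(1,1): attacks (2,3) (3,2) (0,3) (3,0)
Union (4 distinct): (0,3) (2,3) (3,0) (3,2)

Answer: 4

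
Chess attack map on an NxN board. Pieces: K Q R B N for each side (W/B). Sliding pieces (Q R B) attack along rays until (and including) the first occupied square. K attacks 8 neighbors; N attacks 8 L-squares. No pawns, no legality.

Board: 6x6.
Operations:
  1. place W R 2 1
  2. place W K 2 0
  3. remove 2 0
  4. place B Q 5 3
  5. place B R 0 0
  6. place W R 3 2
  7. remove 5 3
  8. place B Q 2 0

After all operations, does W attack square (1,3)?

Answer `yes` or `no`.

Answer: no

Derivation:
Op 1: place WR@(2,1)
Op 2: place WK@(2,0)
Op 3: remove (2,0)
Op 4: place BQ@(5,3)
Op 5: place BR@(0,0)
Op 6: place WR@(3,2)
Op 7: remove (5,3)
Op 8: place BQ@(2,0)
Per-piece attacks for W:
  WR@(2,1): attacks (2,2) (2,3) (2,4) (2,5) (2,0) (3,1) (4,1) (5,1) (1,1) (0,1) [ray(0,-1) blocked at (2,0)]
  WR@(3,2): attacks (3,3) (3,4) (3,5) (3,1) (3,0) (4,2) (5,2) (2,2) (1,2) (0,2)
W attacks (1,3): no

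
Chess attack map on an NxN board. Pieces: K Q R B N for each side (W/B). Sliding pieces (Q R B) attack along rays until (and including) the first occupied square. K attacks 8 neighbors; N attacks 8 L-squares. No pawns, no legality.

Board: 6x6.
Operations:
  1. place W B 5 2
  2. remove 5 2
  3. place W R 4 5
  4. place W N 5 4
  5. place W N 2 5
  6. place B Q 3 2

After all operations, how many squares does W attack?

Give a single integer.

Answer: 11

Derivation:
Op 1: place WB@(5,2)
Op 2: remove (5,2)
Op 3: place WR@(4,5)
Op 4: place WN@(5,4)
Op 5: place WN@(2,5)
Op 6: place BQ@(3,2)
Per-piece attacks for W:
  WN@(2,5): attacks (3,3) (4,4) (1,3) (0,4)
  WR@(4,5): attacks (4,4) (4,3) (4,2) (4,1) (4,0) (5,5) (3,5) (2,5) [ray(-1,0) blocked at (2,5)]
  WN@(5,4): attacks (3,5) (4,2) (3,3)
Union (11 distinct): (0,4) (1,3) (2,5) (3,3) (3,5) (4,0) (4,1) (4,2) (4,3) (4,4) (5,5)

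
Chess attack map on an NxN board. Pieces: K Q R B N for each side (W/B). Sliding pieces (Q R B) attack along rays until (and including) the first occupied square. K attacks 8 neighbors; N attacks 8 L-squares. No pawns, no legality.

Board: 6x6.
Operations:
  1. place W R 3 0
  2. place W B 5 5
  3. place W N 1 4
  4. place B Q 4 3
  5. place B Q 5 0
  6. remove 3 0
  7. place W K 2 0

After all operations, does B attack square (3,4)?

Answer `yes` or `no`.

Answer: yes

Derivation:
Op 1: place WR@(3,0)
Op 2: place WB@(5,5)
Op 3: place WN@(1,4)
Op 4: place BQ@(4,3)
Op 5: place BQ@(5,0)
Op 6: remove (3,0)
Op 7: place WK@(2,0)
Per-piece attacks for B:
  BQ@(4,3): attacks (4,4) (4,5) (4,2) (4,1) (4,0) (5,3) (3,3) (2,3) (1,3) (0,3) (5,4) (5,2) (3,4) (2,5) (3,2) (2,1) (1,0)
  BQ@(5,0): attacks (5,1) (5,2) (5,3) (5,4) (5,5) (4,0) (3,0) (2,0) (4,1) (3,2) (2,3) (1,4) [ray(0,1) blocked at (5,5); ray(-1,0) blocked at (2,0); ray(-1,1) blocked at (1,4)]
B attacks (3,4): yes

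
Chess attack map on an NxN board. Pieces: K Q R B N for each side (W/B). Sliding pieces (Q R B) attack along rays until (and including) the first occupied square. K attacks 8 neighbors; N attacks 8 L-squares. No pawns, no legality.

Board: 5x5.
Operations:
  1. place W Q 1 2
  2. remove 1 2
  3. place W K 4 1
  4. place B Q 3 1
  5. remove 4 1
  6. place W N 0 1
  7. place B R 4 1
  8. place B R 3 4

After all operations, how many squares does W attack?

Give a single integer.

Op 1: place WQ@(1,2)
Op 2: remove (1,2)
Op 3: place WK@(4,1)
Op 4: place BQ@(3,1)
Op 5: remove (4,1)
Op 6: place WN@(0,1)
Op 7: place BR@(4,1)
Op 8: place BR@(3,4)
Per-piece attacks for W:
  WN@(0,1): attacks (1,3) (2,2) (2,0)
Union (3 distinct): (1,3) (2,0) (2,2)

Answer: 3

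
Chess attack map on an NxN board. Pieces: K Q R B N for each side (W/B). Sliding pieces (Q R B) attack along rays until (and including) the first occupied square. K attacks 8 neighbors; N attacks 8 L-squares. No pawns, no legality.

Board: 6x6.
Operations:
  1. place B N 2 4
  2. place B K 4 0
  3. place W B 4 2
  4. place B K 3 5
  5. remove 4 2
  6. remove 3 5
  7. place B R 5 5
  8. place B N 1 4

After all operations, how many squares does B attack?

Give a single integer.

Answer: 20

Derivation:
Op 1: place BN@(2,4)
Op 2: place BK@(4,0)
Op 3: place WB@(4,2)
Op 4: place BK@(3,5)
Op 5: remove (4,2)
Op 6: remove (3,5)
Op 7: place BR@(5,5)
Op 8: place BN@(1,4)
Per-piece attacks for B:
  BN@(1,4): attacks (3,5) (2,2) (3,3) (0,2)
  BN@(2,4): attacks (4,5) (0,5) (3,2) (4,3) (1,2) (0,3)
  BK@(4,0): attacks (4,1) (5,0) (3,0) (5,1) (3,1)
  BR@(5,5): attacks (5,4) (5,3) (5,2) (5,1) (5,0) (4,5) (3,5) (2,5) (1,5) (0,5)
Union (20 distinct): (0,2) (0,3) (0,5) (1,2) (1,5) (2,2) (2,5) (3,0) (3,1) (3,2) (3,3) (3,5) (4,1) (4,3) (4,5) (5,0) (5,1) (5,2) (5,3) (5,4)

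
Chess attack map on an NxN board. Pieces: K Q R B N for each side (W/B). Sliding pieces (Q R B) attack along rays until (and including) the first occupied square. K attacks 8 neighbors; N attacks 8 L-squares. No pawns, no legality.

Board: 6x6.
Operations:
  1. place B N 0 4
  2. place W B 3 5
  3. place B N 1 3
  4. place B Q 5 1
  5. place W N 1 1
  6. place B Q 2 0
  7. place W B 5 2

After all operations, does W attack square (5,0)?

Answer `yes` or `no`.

Answer: no

Derivation:
Op 1: place BN@(0,4)
Op 2: place WB@(3,5)
Op 3: place BN@(1,3)
Op 4: place BQ@(5,1)
Op 5: place WN@(1,1)
Op 6: place BQ@(2,0)
Op 7: place WB@(5,2)
Per-piece attacks for W:
  WN@(1,1): attacks (2,3) (3,2) (0,3) (3,0)
  WB@(3,5): attacks (4,4) (5,3) (2,4) (1,3) [ray(-1,-1) blocked at (1,3)]
  WB@(5,2): attacks (4,3) (3,4) (2,5) (4,1) (3,0)
W attacks (5,0): no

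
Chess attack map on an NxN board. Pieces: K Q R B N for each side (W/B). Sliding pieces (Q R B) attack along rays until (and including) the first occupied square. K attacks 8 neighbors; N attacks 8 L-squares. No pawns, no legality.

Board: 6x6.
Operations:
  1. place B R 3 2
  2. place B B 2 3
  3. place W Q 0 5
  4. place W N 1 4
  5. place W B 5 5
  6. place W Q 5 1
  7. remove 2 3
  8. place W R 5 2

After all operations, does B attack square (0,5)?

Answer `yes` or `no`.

Op 1: place BR@(3,2)
Op 2: place BB@(2,3)
Op 3: place WQ@(0,5)
Op 4: place WN@(1,4)
Op 5: place WB@(5,5)
Op 6: place WQ@(5,1)
Op 7: remove (2,3)
Op 8: place WR@(5,2)
Per-piece attacks for B:
  BR@(3,2): attacks (3,3) (3,4) (3,5) (3,1) (3,0) (4,2) (5,2) (2,2) (1,2) (0,2) [ray(1,0) blocked at (5,2)]
B attacks (0,5): no

Answer: no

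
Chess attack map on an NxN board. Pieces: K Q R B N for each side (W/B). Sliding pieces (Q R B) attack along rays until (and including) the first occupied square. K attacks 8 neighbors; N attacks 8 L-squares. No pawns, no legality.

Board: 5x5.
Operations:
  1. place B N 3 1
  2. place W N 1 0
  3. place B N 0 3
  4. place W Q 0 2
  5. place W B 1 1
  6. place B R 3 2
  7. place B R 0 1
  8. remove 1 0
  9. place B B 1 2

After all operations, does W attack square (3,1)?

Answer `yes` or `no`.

Answer: no

Derivation:
Op 1: place BN@(3,1)
Op 2: place WN@(1,0)
Op 3: place BN@(0,3)
Op 4: place WQ@(0,2)
Op 5: place WB@(1,1)
Op 6: place BR@(3,2)
Op 7: place BR@(0,1)
Op 8: remove (1,0)
Op 9: place BB@(1,2)
Per-piece attacks for W:
  WQ@(0,2): attacks (0,3) (0,1) (1,2) (1,3) (2,4) (1,1) [ray(0,1) blocked at (0,3); ray(0,-1) blocked at (0,1); ray(1,0) blocked at (1,2); ray(1,-1) blocked at (1,1)]
  WB@(1,1): attacks (2,2) (3,3) (4,4) (2,0) (0,2) (0,0) [ray(-1,1) blocked at (0,2)]
W attacks (3,1): no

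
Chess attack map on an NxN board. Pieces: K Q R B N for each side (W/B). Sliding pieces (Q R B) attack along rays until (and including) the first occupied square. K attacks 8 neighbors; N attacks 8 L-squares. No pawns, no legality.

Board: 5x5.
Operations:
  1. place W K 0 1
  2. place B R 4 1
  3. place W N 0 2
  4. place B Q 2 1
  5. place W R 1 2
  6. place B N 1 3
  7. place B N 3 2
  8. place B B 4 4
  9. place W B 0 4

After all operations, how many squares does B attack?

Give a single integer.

Op 1: place WK@(0,1)
Op 2: place BR@(4,1)
Op 3: place WN@(0,2)
Op 4: place BQ@(2,1)
Op 5: place WR@(1,2)
Op 6: place BN@(1,3)
Op 7: place BN@(3,2)
Op 8: place BB@(4,4)
Op 9: place WB@(0,4)
Per-piece attacks for B:
  BN@(1,3): attacks (3,4) (2,1) (3,2) (0,1)
  BQ@(2,1): attacks (2,2) (2,3) (2,4) (2,0) (3,1) (4,1) (1,1) (0,1) (3,2) (3,0) (1,2) (1,0) [ray(1,0) blocked at (4,1); ray(-1,0) blocked at (0,1); ray(1,1) blocked at (3,2); ray(-1,1) blocked at (1,2)]
  BN@(3,2): attacks (4,4) (2,4) (1,3) (4,0) (2,0) (1,1)
  BR@(4,1): attacks (4,2) (4,3) (4,4) (4,0) (3,1) (2,1) [ray(0,1) blocked at (4,4); ray(-1,0) blocked at (2,1)]
  BB@(4,4): attacks (3,3) (2,2) (1,1) (0,0)
Union (21 distinct): (0,0) (0,1) (1,0) (1,1) (1,2) (1,3) (2,0) (2,1) (2,2) (2,3) (2,4) (3,0) (3,1) (3,2) (3,3) (3,4) (4,0) (4,1) (4,2) (4,3) (4,4)

Answer: 21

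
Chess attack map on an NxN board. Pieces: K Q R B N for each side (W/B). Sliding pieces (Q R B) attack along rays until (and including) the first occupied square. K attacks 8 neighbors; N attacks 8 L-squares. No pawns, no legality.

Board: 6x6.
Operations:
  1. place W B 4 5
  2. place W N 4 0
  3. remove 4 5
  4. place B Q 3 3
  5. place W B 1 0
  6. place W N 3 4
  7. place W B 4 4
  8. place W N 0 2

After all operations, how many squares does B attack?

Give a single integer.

Op 1: place WB@(4,5)
Op 2: place WN@(4,0)
Op 3: remove (4,5)
Op 4: place BQ@(3,3)
Op 5: place WB@(1,0)
Op 6: place WN@(3,4)
Op 7: place WB@(4,4)
Op 8: place WN@(0,2)
Per-piece attacks for B:
  BQ@(3,3): attacks (3,4) (3,2) (3,1) (3,0) (4,3) (5,3) (2,3) (1,3) (0,3) (4,4) (4,2) (5,1) (2,4) (1,5) (2,2) (1,1) (0,0) [ray(0,1) blocked at (3,4); ray(1,1) blocked at (4,4)]
Union (17 distinct): (0,0) (0,3) (1,1) (1,3) (1,5) (2,2) (2,3) (2,4) (3,0) (3,1) (3,2) (3,4) (4,2) (4,3) (4,4) (5,1) (5,3)

Answer: 17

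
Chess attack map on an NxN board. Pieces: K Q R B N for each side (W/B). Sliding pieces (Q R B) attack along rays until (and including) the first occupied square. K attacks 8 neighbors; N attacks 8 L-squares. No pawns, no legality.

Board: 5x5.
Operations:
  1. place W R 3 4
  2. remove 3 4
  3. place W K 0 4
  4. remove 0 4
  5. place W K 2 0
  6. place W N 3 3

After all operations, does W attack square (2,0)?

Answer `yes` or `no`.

Op 1: place WR@(3,4)
Op 2: remove (3,4)
Op 3: place WK@(0,4)
Op 4: remove (0,4)
Op 5: place WK@(2,0)
Op 6: place WN@(3,3)
Per-piece attacks for W:
  WK@(2,0): attacks (2,1) (3,0) (1,0) (3,1) (1,1)
  WN@(3,3): attacks (1,4) (4,1) (2,1) (1,2)
W attacks (2,0): no

Answer: no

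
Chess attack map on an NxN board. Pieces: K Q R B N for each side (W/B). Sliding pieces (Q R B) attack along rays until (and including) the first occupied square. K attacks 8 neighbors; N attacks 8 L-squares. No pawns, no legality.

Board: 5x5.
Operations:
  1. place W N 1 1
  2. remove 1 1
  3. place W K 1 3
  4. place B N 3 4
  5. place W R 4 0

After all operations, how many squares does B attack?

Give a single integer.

Answer: 3

Derivation:
Op 1: place WN@(1,1)
Op 2: remove (1,1)
Op 3: place WK@(1,3)
Op 4: place BN@(3,4)
Op 5: place WR@(4,0)
Per-piece attacks for B:
  BN@(3,4): attacks (4,2) (2,2) (1,3)
Union (3 distinct): (1,3) (2,2) (4,2)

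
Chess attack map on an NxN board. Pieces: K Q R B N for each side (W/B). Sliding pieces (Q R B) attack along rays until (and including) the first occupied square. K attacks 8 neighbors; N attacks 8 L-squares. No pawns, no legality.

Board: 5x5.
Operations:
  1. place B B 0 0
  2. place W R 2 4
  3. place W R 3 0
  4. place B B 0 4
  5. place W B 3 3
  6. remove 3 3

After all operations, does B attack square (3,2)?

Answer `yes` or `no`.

Op 1: place BB@(0,0)
Op 2: place WR@(2,4)
Op 3: place WR@(3,0)
Op 4: place BB@(0,4)
Op 5: place WB@(3,3)
Op 6: remove (3,3)
Per-piece attacks for B:
  BB@(0,0): attacks (1,1) (2,2) (3,3) (4,4)
  BB@(0,4): attacks (1,3) (2,2) (3,1) (4,0)
B attacks (3,2): no

Answer: no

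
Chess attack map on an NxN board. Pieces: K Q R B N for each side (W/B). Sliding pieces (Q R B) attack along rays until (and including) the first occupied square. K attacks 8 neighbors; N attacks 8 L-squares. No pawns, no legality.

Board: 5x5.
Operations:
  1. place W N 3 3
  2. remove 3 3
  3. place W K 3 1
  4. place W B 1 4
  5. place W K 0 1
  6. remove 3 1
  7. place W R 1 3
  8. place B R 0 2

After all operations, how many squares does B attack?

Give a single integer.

Op 1: place WN@(3,3)
Op 2: remove (3,3)
Op 3: place WK@(3,1)
Op 4: place WB@(1,4)
Op 5: place WK@(0,1)
Op 6: remove (3,1)
Op 7: place WR@(1,3)
Op 8: place BR@(0,2)
Per-piece attacks for B:
  BR@(0,2): attacks (0,3) (0,4) (0,1) (1,2) (2,2) (3,2) (4,2) [ray(0,-1) blocked at (0,1)]
Union (7 distinct): (0,1) (0,3) (0,4) (1,2) (2,2) (3,2) (4,2)

Answer: 7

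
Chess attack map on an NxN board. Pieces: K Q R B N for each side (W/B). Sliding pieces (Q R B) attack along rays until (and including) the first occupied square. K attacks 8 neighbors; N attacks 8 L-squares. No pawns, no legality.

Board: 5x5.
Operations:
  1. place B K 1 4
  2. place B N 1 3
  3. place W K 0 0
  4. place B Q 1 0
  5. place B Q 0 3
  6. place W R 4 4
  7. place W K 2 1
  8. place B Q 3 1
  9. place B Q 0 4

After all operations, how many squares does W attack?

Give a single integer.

Answer: 16

Derivation:
Op 1: place BK@(1,4)
Op 2: place BN@(1,3)
Op 3: place WK@(0,0)
Op 4: place BQ@(1,0)
Op 5: place BQ@(0,3)
Op 6: place WR@(4,4)
Op 7: place WK@(2,1)
Op 8: place BQ@(3,1)
Op 9: place BQ@(0,4)
Per-piece attacks for W:
  WK@(0,0): attacks (0,1) (1,0) (1,1)
  WK@(2,1): attacks (2,2) (2,0) (3,1) (1,1) (3,2) (3,0) (1,2) (1,0)
  WR@(4,4): attacks (4,3) (4,2) (4,1) (4,0) (3,4) (2,4) (1,4) [ray(-1,0) blocked at (1,4)]
Union (16 distinct): (0,1) (1,0) (1,1) (1,2) (1,4) (2,0) (2,2) (2,4) (3,0) (3,1) (3,2) (3,4) (4,0) (4,1) (4,2) (4,3)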